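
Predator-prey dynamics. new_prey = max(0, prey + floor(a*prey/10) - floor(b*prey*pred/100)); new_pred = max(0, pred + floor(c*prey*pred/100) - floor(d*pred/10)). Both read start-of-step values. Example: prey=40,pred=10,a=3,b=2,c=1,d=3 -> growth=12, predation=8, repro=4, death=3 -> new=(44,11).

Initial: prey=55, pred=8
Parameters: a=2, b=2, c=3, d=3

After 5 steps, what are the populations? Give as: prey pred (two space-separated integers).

Step 1: prey: 55+11-8=58; pred: 8+13-2=19
Step 2: prey: 58+11-22=47; pred: 19+33-5=47
Step 3: prey: 47+9-44=12; pred: 47+66-14=99
Step 4: prey: 12+2-23=0; pred: 99+35-29=105
Step 5: prey: 0+0-0=0; pred: 105+0-31=74

Answer: 0 74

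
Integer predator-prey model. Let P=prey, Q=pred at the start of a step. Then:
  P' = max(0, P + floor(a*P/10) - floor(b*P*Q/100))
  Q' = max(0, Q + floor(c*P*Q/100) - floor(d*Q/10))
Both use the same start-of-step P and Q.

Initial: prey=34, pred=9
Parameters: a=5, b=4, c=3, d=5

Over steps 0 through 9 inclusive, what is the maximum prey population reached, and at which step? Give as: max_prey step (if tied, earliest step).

Step 1: prey: 34+17-12=39; pred: 9+9-4=14
Step 2: prey: 39+19-21=37; pred: 14+16-7=23
Step 3: prey: 37+18-34=21; pred: 23+25-11=37
Step 4: prey: 21+10-31=0; pred: 37+23-18=42
Step 5: prey: 0+0-0=0; pred: 42+0-21=21
Step 6: prey: 0+0-0=0; pred: 21+0-10=11
Step 7: prey: 0+0-0=0; pred: 11+0-5=6
Step 8: prey: 0+0-0=0; pred: 6+0-3=3
Step 9: prey: 0+0-0=0; pred: 3+0-1=2
Max prey = 39 at step 1

Answer: 39 1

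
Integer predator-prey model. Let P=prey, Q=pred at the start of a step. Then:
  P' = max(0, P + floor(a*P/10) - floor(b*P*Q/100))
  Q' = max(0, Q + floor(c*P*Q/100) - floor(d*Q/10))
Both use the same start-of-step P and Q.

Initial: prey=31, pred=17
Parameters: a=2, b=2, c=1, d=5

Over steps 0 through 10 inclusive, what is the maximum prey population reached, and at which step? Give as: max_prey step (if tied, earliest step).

Step 1: prey: 31+6-10=27; pred: 17+5-8=14
Step 2: prey: 27+5-7=25; pred: 14+3-7=10
Step 3: prey: 25+5-5=25; pred: 10+2-5=7
Step 4: prey: 25+5-3=27; pred: 7+1-3=5
Step 5: prey: 27+5-2=30; pred: 5+1-2=4
Step 6: prey: 30+6-2=34; pred: 4+1-2=3
Step 7: prey: 34+6-2=38; pred: 3+1-1=3
Step 8: prey: 38+7-2=43; pred: 3+1-1=3
Step 9: prey: 43+8-2=49; pred: 3+1-1=3
Step 10: prey: 49+9-2=56; pred: 3+1-1=3
Max prey = 56 at step 10

Answer: 56 10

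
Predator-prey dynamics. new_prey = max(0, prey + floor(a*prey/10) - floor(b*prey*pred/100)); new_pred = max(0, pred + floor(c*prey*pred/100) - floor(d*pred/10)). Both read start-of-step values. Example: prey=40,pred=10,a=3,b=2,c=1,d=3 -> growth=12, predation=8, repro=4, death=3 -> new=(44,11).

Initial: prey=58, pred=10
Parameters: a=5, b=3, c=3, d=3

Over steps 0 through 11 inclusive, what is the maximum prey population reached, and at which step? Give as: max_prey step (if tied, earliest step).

Step 1: prey: 58+29-17=70; pred: 10+17-3=24
Step 2: prey: 70+35-50=55; pred: 24+50-7=67
Step 3: prey: 55+27-110=0; pred: 67+110-20=157
Step 4: prey: 0+0-0=0; pred: 157+0-47=110
Step 5: prey: 0+0-0=0; pred: 110+0-33=77
Step 6: prey: 0+0-0=0; pred: 77+0-23=54
Step 7: prey: 0+0-0=0; pred: 54+0-16=38
Step 8: prey: 0+0-0=0; pred: 38+0-11=27
Step 9: prey: 0+0-0=0; pred: 27+0-8=19
Step 10: prey: 0+0-0=0; pred: 19+0-5=14
Step 11: prey: 0+0-0=0; pred: 14+0-4=10
Max prey = 70 at step 1

Answer: 70 1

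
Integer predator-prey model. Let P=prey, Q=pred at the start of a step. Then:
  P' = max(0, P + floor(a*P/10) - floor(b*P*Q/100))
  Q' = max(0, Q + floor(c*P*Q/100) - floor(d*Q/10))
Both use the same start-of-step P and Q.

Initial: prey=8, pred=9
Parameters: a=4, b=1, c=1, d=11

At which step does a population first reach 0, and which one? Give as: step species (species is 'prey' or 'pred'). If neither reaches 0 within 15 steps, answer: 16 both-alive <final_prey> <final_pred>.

Answer: 1 pred

Derivation:
Step 1: prey: 8+3-0=11; pred: 9+0-9=0
First extinction: pred at step 1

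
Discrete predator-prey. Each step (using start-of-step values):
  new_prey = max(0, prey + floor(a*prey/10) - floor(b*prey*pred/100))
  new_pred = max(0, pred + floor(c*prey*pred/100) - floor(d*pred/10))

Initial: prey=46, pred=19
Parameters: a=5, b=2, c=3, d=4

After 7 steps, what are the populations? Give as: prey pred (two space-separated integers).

Answer: 0 20

Derivation:
Step 1: prey: 46+23-17=52; pred: 19+26-7=38
Step 2: prey: 52+26-39=39; pred: 38+59-15=82
Step 3: prey: 39+19-63=0; pred: 82+95-32=145
Step 4: prey: 0+0-0=0; pred: 145+0-58=87
Step 5: prey: 0+0-0=0; pred: 87+0-34=53
Step 6: prey: 0+0-0=0; pred: 53+0-21=32
Step 7: prey: 0+0-0=0; pred: 32+0-12=20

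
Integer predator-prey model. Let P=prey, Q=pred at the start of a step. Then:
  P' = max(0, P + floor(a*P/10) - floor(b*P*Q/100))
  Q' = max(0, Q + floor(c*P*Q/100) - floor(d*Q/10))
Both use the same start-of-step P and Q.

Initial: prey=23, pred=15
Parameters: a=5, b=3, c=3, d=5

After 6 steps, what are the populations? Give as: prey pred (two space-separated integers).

Step 1: prey: 23+11-10=24; pred: 15+10-7=18
Step 2: prey: 24+12-12=24; pred: 18+12-9=21
Step 3: prey: 24+12-15=21; pred: 21+15-10=26
Step 4: prey: 21+10-16=15; pred: 26+16-13=29
Step 5: prey: 15+7-13=9; pred: 29+13-14=28
Step 6: prey: 9+4-7=6; pred: 28+7-14=21

Answer: 6 21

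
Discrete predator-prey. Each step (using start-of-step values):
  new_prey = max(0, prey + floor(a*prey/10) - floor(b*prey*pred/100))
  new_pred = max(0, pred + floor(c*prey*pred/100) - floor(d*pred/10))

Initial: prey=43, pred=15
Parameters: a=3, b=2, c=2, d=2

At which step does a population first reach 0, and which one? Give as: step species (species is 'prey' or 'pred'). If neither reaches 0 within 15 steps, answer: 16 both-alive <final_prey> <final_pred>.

Step 1: prey: 43+12-12=43; pred: 15+12-3=24
Step 2: prey: 43+12-20=35; pred: 24+20-4=40
Step 3: prey: 35+10-28=17; pred: 40+28-8=60
Step 4: prey: 17+5-20=2; pred: 60+20-12=68
Step 5: prey: 2+0-2=0; pred: 68+2-13=57
First extinction: prey at step 5

Answer: 5 prey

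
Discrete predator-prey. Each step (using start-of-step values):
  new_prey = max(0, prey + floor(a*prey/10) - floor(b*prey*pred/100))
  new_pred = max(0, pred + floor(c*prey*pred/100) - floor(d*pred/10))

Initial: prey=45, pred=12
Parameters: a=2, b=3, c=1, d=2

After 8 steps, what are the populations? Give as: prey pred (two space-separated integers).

Step 1: prey: 45+9-16=38; pred: 12+5-2=15
Step 2: prey: 38+7-17=28; pred: 15+5-3=17
Step 3: prey: 28+5-14=19; pred: 17+4-3=18
Step 4: prey: 19+3-10=12; pred: 18+3-3=18
Step 5: prey: 12+2-6=8; pred: 18+2-3=17
Step 6: prey: 8+1-4=5; pred: 17+1-3=15
Step 7: prey: 5+1-2=4; pred: 15+0-3=12
Step 8: prey: 4+0-1=3; pred: 12+0-2=10

Answer: 3 10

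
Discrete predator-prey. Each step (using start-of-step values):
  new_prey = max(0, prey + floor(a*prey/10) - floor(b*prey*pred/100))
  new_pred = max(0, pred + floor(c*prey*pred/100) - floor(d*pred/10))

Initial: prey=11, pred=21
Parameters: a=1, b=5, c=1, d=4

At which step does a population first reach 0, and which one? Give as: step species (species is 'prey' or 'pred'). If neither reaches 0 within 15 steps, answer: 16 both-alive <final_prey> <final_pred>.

Answer: 16 both-alive 1 2

Derivation:
Step 1: prey: 11+1-11=1; pred: 21+2-8=15
Step 2: prey: 1+0-0=1; pred: 15+0-6=9
Step 3: prey: 1+0-0=1; pred: 9+0-3=6
Step 4: prey: 1+0-0=1; pred: 6+0-2=4
Step 5: prey: 1+0-0=1; pred: 4+0-1=3
Step 6: prey: 1+0-0=1; pred: 3+0-1=2
Step 7: prey: 1+0-0=1; pred: 2+0-0=2
Steps 8-15: state stable at prey=1, pred=2 (no change)
No extinction within 15 steps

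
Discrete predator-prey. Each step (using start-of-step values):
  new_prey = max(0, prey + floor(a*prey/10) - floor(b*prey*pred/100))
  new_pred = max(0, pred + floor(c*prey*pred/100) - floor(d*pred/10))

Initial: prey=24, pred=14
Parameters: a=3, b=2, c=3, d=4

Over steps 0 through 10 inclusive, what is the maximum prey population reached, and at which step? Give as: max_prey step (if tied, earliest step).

Answer: 25 1

Derivation:
Step 1: prey: 24+7-6=25; pred: 14+10-5=19
Step 2: prey: 25+7-9=23; pred: 19+14-7=26
Step 3: prey: 23+6-11=18; pred: 26+17-10=33
Step 4: prey: 18+5-11=12; pred: 33+17-13=37
Step 5: prey: 12+3-8=7; pred: 37+13-14=36
Step 6: prey: 7+2-5=4; pred: 36+7-14=29
Step 7: prey: 4+1-2=3; pred: 29+3-11=21
Step 8: prey: 3+0-1=2; pred: 21+1-8=14
Step 9: prey: 2+0-0=2; pred: 14+0-5=9
Step 10: prey: 2+0-0=2; pred: 9+0-3=6
Max prey = 25 at step 1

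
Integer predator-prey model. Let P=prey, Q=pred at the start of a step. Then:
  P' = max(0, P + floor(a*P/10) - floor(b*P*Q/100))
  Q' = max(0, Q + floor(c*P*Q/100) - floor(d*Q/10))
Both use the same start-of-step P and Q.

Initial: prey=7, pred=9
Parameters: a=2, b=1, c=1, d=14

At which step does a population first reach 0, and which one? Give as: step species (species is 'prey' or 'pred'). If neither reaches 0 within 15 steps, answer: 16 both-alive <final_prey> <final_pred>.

Answer: 1 pred

Derivation:
Step 1: prey: 7+1-0=8; pred: 9+0-12=0
First extinction: pred at step 1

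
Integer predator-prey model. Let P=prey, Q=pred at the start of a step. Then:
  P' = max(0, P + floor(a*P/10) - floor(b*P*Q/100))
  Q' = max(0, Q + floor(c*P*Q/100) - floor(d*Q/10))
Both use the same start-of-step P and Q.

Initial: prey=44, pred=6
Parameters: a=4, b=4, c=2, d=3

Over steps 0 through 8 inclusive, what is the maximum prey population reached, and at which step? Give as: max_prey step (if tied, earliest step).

Answer: 51 1

Derivation:
Step 1: prey: 44+17-10=51; pred: 6+5-1=10
Step 2: prey: 51+20-20=51; pred: 10+10-3=17
Step 3: prey: 51+20-34=37; pred: 17+17-5=29
Step 4: prey: 37+14-42=9; pred: 29+21-8=42
Step 5: prey: 9+3-15=0; pred: 42+7-12=37
Step 6: prey: 0+0-0=0; pred: 37+0-11=26
Step 7: prey: 0+0-0=0; pred: 26+0-7=19
Step 8: prey: 0+0-0=0; pred: 19+0-5=14
Max prey = 51 at step 1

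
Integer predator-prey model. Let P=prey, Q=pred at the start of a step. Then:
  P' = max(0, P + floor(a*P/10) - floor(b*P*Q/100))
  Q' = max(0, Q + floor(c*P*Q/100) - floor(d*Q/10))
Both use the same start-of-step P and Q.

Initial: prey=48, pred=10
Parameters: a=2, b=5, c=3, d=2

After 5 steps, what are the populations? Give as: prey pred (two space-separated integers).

Answer: 0 23

Derivation:
Step 1: prey: 48+9-24=33; pred: 10+14-2=22
Step 2: prey: 33+6-36=3; pred: 22+21-4=39
Step 3: prey: 3+0-5=0; pred: 39+3-7=35
Step 4: prey: 0+0-0=0; pred: 35+0-7=28
Step 5: prey: 0+0-0=0; pred: 28+0-5=23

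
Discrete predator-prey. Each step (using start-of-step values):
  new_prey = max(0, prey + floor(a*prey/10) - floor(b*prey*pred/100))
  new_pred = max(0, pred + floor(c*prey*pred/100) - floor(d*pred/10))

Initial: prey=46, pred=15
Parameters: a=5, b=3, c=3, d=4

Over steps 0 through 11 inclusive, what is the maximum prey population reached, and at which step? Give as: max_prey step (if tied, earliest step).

Answer: 49 1

Derivation:
Step 1: prey: 46+23-20=49; pred: 15+20-6=29
Step 2: prey: 49+24-42=31; pred: 29+42-11=60
Step 3: prey: 31+15-55=0; pred: 60+55-24=91
Step 4: prey: 0+0-0=0; pred: 91+0-36=55
Step 5: prey: 0+0-0=0; pred: 55+0-22=33
Step 6: prey: 0+0-0=0; pred: 33+0-13=20
Step 7: prey: 0+0-0=0; pred: 20+0-8=12
Step 8: prey: 0+0-0=0; pred: 12+0-4=8
Step 9: prey: 0+0-0=0; pred: 8+0-3=5
Step 10: prey: 0+0-0=0; pred: 5+0-2=3
Step 11: prey: 0+0-0=0; pred: 3+0-1=2
Max prey = 49 at step 1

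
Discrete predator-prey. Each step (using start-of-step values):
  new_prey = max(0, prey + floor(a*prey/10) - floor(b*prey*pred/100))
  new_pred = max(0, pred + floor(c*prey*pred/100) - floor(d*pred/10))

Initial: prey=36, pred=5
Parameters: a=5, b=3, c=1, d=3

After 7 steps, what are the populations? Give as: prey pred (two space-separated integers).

Answer: 12 77

Derivation:
Step 1: prey: 36+18-5=49; pred: 5+1-1=5
Step 2: prey: 49+24-7=66; pred: 5+2-1=6
Step 3: prey: 66+33-11=88; pred: 6+3-1=8
Step 4: prey: 88+44-21=111; pred: 8+7-2=13
Step 5: prey: 111+55-43=123; pred: 13+14-3=24
Step 6: prey: 123+61-88=96; pred: 24+29-7=46
Step 7: prey: 96+48-132=12; pred: 46+44-13=77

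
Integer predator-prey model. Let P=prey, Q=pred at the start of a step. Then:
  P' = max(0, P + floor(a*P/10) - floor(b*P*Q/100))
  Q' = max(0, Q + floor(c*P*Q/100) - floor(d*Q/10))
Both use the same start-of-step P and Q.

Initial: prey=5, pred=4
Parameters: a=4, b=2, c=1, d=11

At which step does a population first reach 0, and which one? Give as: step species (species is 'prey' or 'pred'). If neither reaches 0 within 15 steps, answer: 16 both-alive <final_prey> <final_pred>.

Answer: 1 pred

Derivation:
Step 1: prey: 5+2-0=7; pred: 4+0-4=0
First extinction: pred at step 1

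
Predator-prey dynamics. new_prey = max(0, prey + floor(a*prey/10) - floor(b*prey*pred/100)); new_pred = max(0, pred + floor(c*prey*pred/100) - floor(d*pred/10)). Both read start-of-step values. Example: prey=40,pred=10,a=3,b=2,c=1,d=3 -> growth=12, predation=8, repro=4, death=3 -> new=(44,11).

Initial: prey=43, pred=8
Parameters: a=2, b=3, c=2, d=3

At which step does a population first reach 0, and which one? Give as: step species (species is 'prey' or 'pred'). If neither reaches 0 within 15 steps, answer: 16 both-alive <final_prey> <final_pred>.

Step 1: prey: 43+8-10=41; pred: 8+6-2=12
Step 2: prey: 41+8-14=35; pred: 12+9-3=18
Step 3: prey: 35+7-18=24; pred: 18+12-5=25
Step 4: prey: 24+4-18=10; pred: 25+12-7=30
Step 5: prey: 10+2-9=3; pred: 30+6-9=27
Step 6: prey: 3+0-2=1; pred: 27+1-8=20
Step 7: prey: 1+0-0=1; pred: 20+0-6=14
Step 8: prey: 1+0-0=1; pred: 14+0-4=10
Step 9: prey: 1+0-0=1; pred: 10+0-3=7
Step 10: prey: 1+0-0=1; pred: 7+0-2=5
Step 11: prey: 1+0-0=1; pred: 5+0-1=4
Step 12: prey: 1+0-0=1; pred: 4+0-1=3
Step 13: prey: 1+0-0=1; pred: 3+0-0=3
Steps 14-15: state stable at prey=1, pred=3 (no change)
No extinction within 15 steps

Answer: 16 both-alive 1 3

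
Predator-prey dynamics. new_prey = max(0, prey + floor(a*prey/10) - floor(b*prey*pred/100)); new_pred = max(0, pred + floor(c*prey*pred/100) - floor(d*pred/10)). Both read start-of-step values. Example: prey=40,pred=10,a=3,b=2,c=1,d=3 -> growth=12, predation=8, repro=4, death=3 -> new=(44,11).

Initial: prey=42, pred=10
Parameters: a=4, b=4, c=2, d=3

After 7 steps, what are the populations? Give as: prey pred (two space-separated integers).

Step 1: prey: 42+16-16=42; pred: 10+8-3=15
Step 2: prey: 42+16-25=33; pred: 15+12-4=23
Step 3: prey: 33+13-30=16; pred: 23+15-6=32
Step 4: prey: 16+6-20=2; pred: 32+10-9=33
Step 5: prey: 2+0-2=0; pred: 33+1-9=25
Step 6: prey: 0+0-0=0; pred: 25+0-7=18
Step 7: prey: 0+0-0=0; pred: 18+0-5=13

Answer: 0 13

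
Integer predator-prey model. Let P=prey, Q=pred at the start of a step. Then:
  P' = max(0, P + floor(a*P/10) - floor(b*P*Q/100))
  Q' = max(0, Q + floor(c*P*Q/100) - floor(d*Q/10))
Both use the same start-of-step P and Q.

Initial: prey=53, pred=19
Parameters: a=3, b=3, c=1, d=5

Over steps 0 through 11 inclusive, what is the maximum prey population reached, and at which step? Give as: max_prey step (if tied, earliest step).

Step 1: prey: 53+15-30=38; pred: 19+10-9=20
Step 2: prey: 38+11-22=27; pred: 20+7-10=17
Step 3: prey: 27+8-13=22; pred: 17+4-8=13
Step 4: prey: 22+6-8=20; pred: 13+2-6=9
Step 5: prey: 20+6-5=21; pred: 9+1-4=6
Step 6: prey: 21+6-3=24; pred: 6+1-3=4
Step 7: prey: 24+7-2=29; pred: 4+0-2=2
Step 8: prey: 29+8-1=36; pred: 2+0-1=1
Step 9: prey: 36+10-1=45; pred: 1+0-0=1
Step 10: prey: 45+13-1=57; pred: 1+0-0=1
Step 11: prey: 57+17-1=73; pred: 1+0-0=1
Max prey = 73 at step 11

Answer: 73 11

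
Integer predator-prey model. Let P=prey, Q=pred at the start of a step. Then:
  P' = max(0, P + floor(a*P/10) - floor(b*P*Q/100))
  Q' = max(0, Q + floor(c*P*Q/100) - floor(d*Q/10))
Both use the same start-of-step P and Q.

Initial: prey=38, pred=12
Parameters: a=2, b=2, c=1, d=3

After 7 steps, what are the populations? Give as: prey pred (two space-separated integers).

Answer: 22 13

Derivation:
Step 1: prey: 38+7-9=36; pred: 12+4-3=13
Step 2: prey: 36+7-9=34; pred: 13+4-3=14
Step 3: prey: 34+6-9=31; pred: 14+4-4=14
Step 4: prey: 31+6-8=29; pred: 14+4-4=14
Step 5: prey: 29+5-8=26; pred: 14+4-4=14
Step 6: prey: 26+5-7=24; pred: 14+3-4=13
Step 7: prey: 24+4-6=22; pred: 13+3-3=13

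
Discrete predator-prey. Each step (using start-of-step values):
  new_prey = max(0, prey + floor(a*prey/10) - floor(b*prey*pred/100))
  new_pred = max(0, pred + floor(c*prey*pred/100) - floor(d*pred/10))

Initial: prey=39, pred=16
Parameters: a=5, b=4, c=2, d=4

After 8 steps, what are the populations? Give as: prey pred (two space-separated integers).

Answer: 4 4

Derivation:
Step 1: prey: 39+19-24=34; pred: 16+12-6=22
Step 2: prey: 34+17-29=22; pred: 22+14-8=28
Step 3: prey: 22+11-24=9; pred: 28+12-11=29
Step 4: prey: 9+4-10=3; pred: 29+5-11=23
Step 5: prey: 3+1-2=2; pred: 23+1-9=15
Step 6: prey: 2+1-1=2; pred: 15+0-6=9
Step 7: prey: 2+1-0=3; pred: 9+0-3=6
Step 8: prey: 3+1-0=4; pred: 6+0-2=4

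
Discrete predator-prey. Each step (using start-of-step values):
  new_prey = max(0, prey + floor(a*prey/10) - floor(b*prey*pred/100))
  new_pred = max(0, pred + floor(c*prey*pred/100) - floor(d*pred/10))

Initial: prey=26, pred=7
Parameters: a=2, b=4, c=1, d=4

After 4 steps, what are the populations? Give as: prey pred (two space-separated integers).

Answer: 24 3

Derivation:
Step 1: prey: 26+5-7=24; pred: 7+1-2=6
Step 2: prey: 24+4-5=23; pred: 6+1-2=5
Step 3: prey: 23+4-4=23; pred: 5+1-2=4
Step 4: prey: 23+4-3=24; pred: 4+0-1=3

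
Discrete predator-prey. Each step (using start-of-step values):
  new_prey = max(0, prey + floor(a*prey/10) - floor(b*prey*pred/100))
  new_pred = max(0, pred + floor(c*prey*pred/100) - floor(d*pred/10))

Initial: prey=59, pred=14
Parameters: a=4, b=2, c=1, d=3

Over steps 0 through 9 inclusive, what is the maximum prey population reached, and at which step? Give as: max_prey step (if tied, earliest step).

Answer: 69 2

Derivation:
Step 1: prey: 59+23-16=66; pred: 14+8-4=18
Step 2: prey: 66+26-23=69; pred: 18+11-5=24
Step 3: prey: 69+27-33=63; pred: 24+16-7=33
Step 4: prey: 63+25-41=47; pred: 33+20-9=44
Step 5: prey: 47+18-41=24; pred: 44+20-13=51
Step 6: prey: 24+9-24=9; pred: 51+12-15=48
Step 7: prey: 9+3-8=4; pred: 48+4-14=38
Step 8: prey: 4+1-3=2; pred: 38+1-11=28
Step 9: prey: 2+0-1=1; pred: 28+0-8=20
Max prey = 69 at step 2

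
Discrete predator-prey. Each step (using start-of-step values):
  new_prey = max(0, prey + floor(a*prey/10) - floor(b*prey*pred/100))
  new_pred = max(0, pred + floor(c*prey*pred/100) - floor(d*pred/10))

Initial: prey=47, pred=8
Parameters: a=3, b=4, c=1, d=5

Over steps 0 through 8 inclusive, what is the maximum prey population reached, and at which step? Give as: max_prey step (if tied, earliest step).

Answer: 53 8

Derivation:
Step 1: prey: 47+14-15=46; pred: 8+3-4=7
Step 2: prey: 46+13-12=47; pred: 7+3-3=7
Step 3: prey: 47+14-13=48; pred: 7+3-3=7
Step 4: prey: 48+14-13=49; pred: 7+3-3=7
Step 5: prey: 49+14-13=50; pred: 7+3-3=7
Step 6: prey: 50+15-14=51; pred: 7+3-3=7
Step 7: prey: 51+15-14=52; pred: 7+3-3=7
Step 8: prey: 52+15-14=53; pred: 7+3-3=7
Max prey = 53 at step 8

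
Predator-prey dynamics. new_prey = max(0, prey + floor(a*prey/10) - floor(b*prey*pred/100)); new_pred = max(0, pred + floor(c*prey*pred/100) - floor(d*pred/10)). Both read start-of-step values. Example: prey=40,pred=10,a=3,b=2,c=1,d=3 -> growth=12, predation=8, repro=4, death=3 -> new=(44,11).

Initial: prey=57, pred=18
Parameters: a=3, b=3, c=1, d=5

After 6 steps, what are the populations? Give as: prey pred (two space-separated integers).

Step 1: prey: 57+17-30=44; pred: 18+10-9=19
Step 2: prey: 44+13-25=32; pred: 19+8-9=18
Step 3: prey: 32+9-17=24; pred: 18+5-9=14
Step 4: prey: 24+7-10=21; pred: 14+3-7=10
Step 5: prey: 21+6-6=21; pred: 10+2-5=7
Step 6: prey: 21+6-4=23; pred: 7+1-3=5

Answer: 23 5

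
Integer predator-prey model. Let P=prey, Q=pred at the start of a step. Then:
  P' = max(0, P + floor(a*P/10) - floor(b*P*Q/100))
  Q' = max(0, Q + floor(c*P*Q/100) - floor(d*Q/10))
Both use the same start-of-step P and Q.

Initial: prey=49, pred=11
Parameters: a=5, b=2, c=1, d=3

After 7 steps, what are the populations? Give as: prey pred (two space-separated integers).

Answer: 0 66

Derivation:
Step 1: prey: 49+24-10=63; pred: 11+5-3=13
Step 2: prey: 63+31-16=78; pred: 13+8-3=18
Step 3: prey: 78+39-28=89; pred: 18+14-5=27
Step 4: prey: 89+44-48=85; pred: 27+24-8=43
Step 5: prey: 85+42-73=54; pred: 43+36-12=67
Step 6: prey: 54+27-72=9; pred: 67+36-20=83
Step 7: prey: 9+4-14=0; pred: 83+7-24=66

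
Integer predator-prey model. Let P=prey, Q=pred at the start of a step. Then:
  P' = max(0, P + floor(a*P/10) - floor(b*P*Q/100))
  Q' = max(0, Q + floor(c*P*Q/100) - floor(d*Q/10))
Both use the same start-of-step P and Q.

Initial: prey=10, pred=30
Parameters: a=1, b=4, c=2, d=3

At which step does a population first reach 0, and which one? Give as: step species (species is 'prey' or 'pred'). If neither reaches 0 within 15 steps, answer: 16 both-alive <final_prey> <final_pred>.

Step 1: prey: 10+1-12=0; pred: 30+6-9=27
First extinction: prey at step 1

Answer: 1 prey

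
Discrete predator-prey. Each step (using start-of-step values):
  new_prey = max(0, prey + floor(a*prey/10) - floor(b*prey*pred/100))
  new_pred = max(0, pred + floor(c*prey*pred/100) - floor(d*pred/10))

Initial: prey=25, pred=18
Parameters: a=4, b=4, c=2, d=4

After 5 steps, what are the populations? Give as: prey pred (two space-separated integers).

Step 1: prey: 25+10-18=17; pred: 18+9-7=20
Step 2: prey: 17+6-13=10; pred: 20+6-8=18
Step 3: prey: 10+4-7=7; pred: 18+3-7=14
Step 4: prey: 7+2-3=6; pred: 14+1-5=10
Step 5: prey: 6+2-2=6; pred: 10+1-4=7

Answer: 6 7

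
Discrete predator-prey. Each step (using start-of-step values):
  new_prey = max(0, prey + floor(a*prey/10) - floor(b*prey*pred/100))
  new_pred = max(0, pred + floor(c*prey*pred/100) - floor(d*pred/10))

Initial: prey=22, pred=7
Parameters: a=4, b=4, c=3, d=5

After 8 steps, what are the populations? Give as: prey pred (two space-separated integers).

Step 1: prey: 22+8-6=24; pred: 7+4-3=8
Step 2: prey: 24+9-7=26; pred: 8+5-4=9
Step 3: prey: 26+10-9=27; pred: 9+7-4=12
Step 4: prey: 27+10-12=25; pred: 12+9-6=15
Step 5: prey: 25+10-15=20; pred: 15+11-7=19
Step 6: prey: 20+8-15=13; pred: 19+11-9=21
Step 7: prey: 13+5-10=8; pred: 21+8-10=19
Step 8: prey: 8+3-6=5; pred: 19+4-9=14

Answer: 5 14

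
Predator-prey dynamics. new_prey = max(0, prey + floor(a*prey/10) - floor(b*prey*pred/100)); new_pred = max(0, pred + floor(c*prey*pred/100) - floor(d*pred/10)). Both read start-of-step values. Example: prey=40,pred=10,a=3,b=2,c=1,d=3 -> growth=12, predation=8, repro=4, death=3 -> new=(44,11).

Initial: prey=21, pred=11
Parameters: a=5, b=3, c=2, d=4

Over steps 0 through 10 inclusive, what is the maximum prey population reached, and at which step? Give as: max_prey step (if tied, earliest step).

Answer: 36 4

Derivation:
Step 1: prey: 21+10-6=25; pred: 11+4-4=11
Step 2: prey: 25+12-8=29; pred: 11+5-4=12
Step 3: prey: 29+14-10=33; pred: 12+6-4=14
Step 4: prey: 33+16-13=36; pred: 14+9-5=18
Step 5: prey: 36+18-19=35; pred: 18+12-7=23
Step 6: prey: 35+17-24=28; pred: 23+16-9=30
Step 7: prey: 28+14-25=17; pred: 30+16-12=34
Step 8: prey: 17+8-17=8; pred: 34+11-13=32
Step 9: prey: 8+4-7=5; pred: 32+5-12=25
Step 10: prey: 5+2-3=4; pred: 25+2-10=17
Max prey = 36 at step 4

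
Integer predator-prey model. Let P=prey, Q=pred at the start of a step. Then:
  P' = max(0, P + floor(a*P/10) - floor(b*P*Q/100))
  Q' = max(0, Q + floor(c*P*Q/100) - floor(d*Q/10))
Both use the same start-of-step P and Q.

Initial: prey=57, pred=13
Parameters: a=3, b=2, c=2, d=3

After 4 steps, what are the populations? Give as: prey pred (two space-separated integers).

Answer: 0 84

Derivation:
Step 1: prey: 57+17-14=60; pred: 13+14-3=24
Step 2: prey: 60+18-28=50; pred: 24+28-7=45
Step 3: prey: 50+15-45=20; pred: 45+45-13=77
Step 4: prey: 20+6-30=0; pred: 77+30-23=84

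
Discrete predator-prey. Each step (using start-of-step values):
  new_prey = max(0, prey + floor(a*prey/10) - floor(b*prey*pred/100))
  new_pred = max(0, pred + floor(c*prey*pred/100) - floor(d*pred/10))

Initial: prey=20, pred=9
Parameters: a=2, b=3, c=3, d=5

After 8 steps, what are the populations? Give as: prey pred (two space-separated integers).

Answer: 12 5

Derivation:
Step 1: prey: 20+4-5=19; pred: 9+5-4=10
Step 2: prey: 19+3-5=17; pred: 10+5-5=10
Step 3: prey: 17+3-5=15; pred: 10+5-5=10
Step 4: prey: 15+3-4=14; pred: 10+4-5=9
Step 5: prey: 14+2-3=13; pred: 9+3-4=8
Step 6: prey: 13+2-3=12; pred: 8+3-4=7
Step 7: prey: 12+2-2=12; pred: 7+2-3=6
Step 8: prey: 12+2-2=12; pred: 6+2-3=5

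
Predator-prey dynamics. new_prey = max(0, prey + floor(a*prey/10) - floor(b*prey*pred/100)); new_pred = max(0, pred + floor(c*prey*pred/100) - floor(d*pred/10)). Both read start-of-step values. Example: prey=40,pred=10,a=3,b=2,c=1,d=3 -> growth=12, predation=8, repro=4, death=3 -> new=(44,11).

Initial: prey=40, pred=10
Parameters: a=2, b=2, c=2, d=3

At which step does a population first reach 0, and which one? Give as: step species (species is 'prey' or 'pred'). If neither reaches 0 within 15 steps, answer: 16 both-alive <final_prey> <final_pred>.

Answer: 16 both-alive 1 3

Derivation:
Step 1: prey: 40+8-8=40; pred: 10+8-3=15
Step 2: prey: 40+8-12=36; pred: 15+12-4=23
Step 3: prey: 36+7-16=27; pred: 23+16-6=33
Step 4: prey: 27+5-17=15; pred: 33+17-9=41
Step 5: prey: 15+3-12=6; pred: 41+12-12=41
Step 6: prey: 6+1-4=3; pred: 41+4-12=33
Step 7: prey: 3+0-1=2; pred: 33+1-9=25
Step 8: prey: 2+0-1=1; pred: 25+1-7=19
Step 9: prey: 1+0-0=1; pred: 19+0-5=14
Step 10: prey: 1+0-0=1; pred: 14+0-4=10
Step 11: prey: 1+0-0=1; pred: 10+0-3=7
Step 12: prey: 1+0-0=1; pred: 7+0-2=5
Step 13: prey: 1+0-0=1; pred: 5+0-1=4
Step 14: prey: 1+0-0=1; pred: 4+0-1=3
Step 15: prey: 1+0-0=1; pred: 3+0-0=3
No extinction within 15 steps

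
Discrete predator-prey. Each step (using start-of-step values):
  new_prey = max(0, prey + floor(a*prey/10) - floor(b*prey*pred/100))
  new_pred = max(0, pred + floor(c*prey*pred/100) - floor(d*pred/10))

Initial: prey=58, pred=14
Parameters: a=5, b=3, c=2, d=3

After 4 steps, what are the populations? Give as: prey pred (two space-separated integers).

Step 1: prey: 58+29-24=63; pred: 14+16-4=26
Step 2: prey: 63+31-49=45; pred: 26+32-7=51
Step 3: prey: 45+22-68=0; pred: 51+45-15=81
Step 4: prey: 0+0-0=0; pred: 81+0-24=57

Answer: 0 57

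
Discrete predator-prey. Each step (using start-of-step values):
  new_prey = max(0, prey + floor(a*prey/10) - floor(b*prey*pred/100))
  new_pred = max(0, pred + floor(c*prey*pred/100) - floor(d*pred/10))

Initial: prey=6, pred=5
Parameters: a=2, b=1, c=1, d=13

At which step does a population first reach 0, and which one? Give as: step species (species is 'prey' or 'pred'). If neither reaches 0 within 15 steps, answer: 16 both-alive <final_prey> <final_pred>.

Step 1: prey: 6+1-0=7; pred: 5+0-6=0
First extinction: pred at step 1

Answer: 1 pred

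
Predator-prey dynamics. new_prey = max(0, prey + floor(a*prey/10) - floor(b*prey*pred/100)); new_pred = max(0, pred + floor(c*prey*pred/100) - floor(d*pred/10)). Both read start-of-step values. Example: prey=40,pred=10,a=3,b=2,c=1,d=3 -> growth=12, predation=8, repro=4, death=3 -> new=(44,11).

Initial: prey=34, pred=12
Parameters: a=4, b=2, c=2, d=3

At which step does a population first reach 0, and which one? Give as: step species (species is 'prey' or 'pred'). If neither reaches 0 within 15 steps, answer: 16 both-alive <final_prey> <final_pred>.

Answer: 7 prey

Derivation:
Step 1: prey: 34+13-8=39; pred: 12+8-3=17
Step 2: prey: 39+15-13=41; pred: 17+13-5=25
Step 3: prey: 41+16-20=37; pred: 25+20-7=38
Step 4: prey: 37+14-28=23; pred: 38+28-11=55
Step 5: prey: 23+9-25=7; pred: 55+25-16=64
Step 6: prey: 7+2-8=1; pred: 64+8-19=53
Step 7: prey: 1+0-1=0; pred: 53+1-15=39
First extinction: prey at step 7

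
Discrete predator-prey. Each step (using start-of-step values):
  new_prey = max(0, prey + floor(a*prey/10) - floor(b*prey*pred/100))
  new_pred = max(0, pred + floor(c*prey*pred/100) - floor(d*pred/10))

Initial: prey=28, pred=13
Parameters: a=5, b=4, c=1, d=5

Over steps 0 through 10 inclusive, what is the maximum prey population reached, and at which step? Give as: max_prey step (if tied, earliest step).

Step 1: prey: 28+14-14=28; pred: 13+3-6=10
Step 2: prey: 28+14-11=31; pred: 10+2-5=7
Step 3: prey: 31+15-8=38; pred: 7+2-3=6
Step 4: prey: 38+19-9=48; pred: 6+2-3=5
Step 5: prey: 48+24-9=63; pred: 5+2-2=5
Step 6: prey: 63+31-12=82; pred: 5+3-2=6
Step 7: prey: 82+41-19=104; pred: 6+4-3=7
Step 8: prey: 104+52-29=127; pred: 7+7-3=11
Step 9: prey: 127+63-55=135; pred: 11+13-5=19
Step 10: prey: 135+67-102=100; pred: 19+25-9=35
Max prey = 135 at step 9

Answer: 135 9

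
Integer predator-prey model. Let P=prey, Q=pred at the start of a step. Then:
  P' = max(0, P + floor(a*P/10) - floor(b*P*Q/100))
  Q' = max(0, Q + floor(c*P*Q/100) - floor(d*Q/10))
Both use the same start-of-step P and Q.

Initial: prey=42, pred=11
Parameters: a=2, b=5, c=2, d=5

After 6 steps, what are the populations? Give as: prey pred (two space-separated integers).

Answer: 3 2

Derivation:
Step 1: prey: 42+8-23=27; pred: 11+9-5=15
Step 2: prey: 27+5-20=12; pred: 15+8-7=16
Step 3: prey: 12+2-9=5; pred: 16+3-8=11
Step 4: prey: 5+1-2=4; pred: 11+1-5=7
Step 5: prey: 4+0-1=3; pred: 7+0-3=4
Step 6: prey: 3+0-0=3; pred: 4+0-2=2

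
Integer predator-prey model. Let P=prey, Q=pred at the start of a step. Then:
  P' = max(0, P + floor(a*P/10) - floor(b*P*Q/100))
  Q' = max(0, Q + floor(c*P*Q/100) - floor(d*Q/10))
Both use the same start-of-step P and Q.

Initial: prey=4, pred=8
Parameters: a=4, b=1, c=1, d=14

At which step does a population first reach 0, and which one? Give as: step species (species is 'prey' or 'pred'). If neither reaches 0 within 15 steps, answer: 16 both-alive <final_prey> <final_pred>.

Answer: 1 pred

Derivation:
Step 1: prey: 4+1-0=5; pred: 8+0-11=0
First extinction: pred at step 1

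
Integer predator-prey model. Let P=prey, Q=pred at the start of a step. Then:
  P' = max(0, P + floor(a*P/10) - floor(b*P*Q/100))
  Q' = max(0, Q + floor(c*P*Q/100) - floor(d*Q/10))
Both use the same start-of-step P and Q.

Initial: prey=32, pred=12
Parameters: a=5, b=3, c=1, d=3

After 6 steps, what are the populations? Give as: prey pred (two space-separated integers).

Step 1: prey: 32+16-11=37; pred: 12+3-3=12
Step 2: prey: 37+18-13=42; pred: 12+4-3=13
Step 3: prey: 42+21-16=47; pred: 13+5-3=15
Step 4: prey: 47+23-21=49; pred: 15+7-4=18
Step 5: prey: 49+24-26=47; pred: 18+8-5=21
Step 6: prey: 47+23-29=41; pred: 21+9-6=24

Answer: 41 24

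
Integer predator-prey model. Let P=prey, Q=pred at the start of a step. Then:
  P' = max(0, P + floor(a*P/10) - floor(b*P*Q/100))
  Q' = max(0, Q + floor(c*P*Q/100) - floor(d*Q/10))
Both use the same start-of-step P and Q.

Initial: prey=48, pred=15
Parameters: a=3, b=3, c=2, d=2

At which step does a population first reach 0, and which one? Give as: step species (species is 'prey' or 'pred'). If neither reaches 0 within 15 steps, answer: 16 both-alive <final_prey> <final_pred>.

Step 1: prey: 48+14-21=41; pred: 15+14-3=26
Step 2: prey: 41+12-31=22; pred: 26+21-5=42
Step 3: prey: 22+6-27=1; pred: 42+18-8=52
Step 4: prey: 1+0-1=0; pred: 52+1-10=43
First extinction: prey at step 4

Answer: 4 prey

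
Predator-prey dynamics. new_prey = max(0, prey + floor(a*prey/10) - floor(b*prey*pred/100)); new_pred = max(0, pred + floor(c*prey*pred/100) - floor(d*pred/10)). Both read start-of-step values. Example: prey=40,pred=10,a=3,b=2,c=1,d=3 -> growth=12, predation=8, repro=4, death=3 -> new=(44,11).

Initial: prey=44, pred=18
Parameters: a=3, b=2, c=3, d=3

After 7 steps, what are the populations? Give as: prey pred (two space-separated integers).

Step 1: prey: 44+13-15=42; pred: 18+23-5=36
Step 2: prey: 42+12-30=24; pred: 36+45-10=71
Step 3: prey: 24+7-34=0; pred: 71+51-21=101
Step 4: prey: 0+0-0=0; pred: 101+0-30=71
Step 5: prey: 0+0-0=0; pred: 71+0-21=50
Step 6: prey: 0+0-0=0; pred: 50+0-15=35
Step 7: prey: 0+0-0=0; pred: 35+0-10=25

Answer: 0 25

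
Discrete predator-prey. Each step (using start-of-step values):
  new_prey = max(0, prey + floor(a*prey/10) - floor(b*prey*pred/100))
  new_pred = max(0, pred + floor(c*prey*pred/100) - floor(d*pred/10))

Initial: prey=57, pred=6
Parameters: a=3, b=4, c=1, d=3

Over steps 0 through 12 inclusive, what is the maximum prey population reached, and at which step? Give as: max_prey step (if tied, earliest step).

Step 1: prey: 57+17-13=61; pred: 6+3-1=8
Step 2: prey: 61+18-19=60; pred: 8+4-2=10
Step 3: prey: 60+18-24=54; pred: 10+6-3=13
Step 4: prey: 54+16-28=42; pred: 13+7-3=17
Step 5: prey: 42+12-28=26; pred: 17+7-5=19
Step 6: prey: 26+7-19=14; pred: 19+4-5=18
Step 7: prey: 14+4-10=8; pred: 18+2-5=15
Step 8: prey: 8+2-4=6; pred: 15+1-4=12
Step 9: prey: 6+1-2=5; pred: 12+0-3=9
Step 10: prey: 5+1-1=5; pred: 9+0-2=7
Step 11: prey: 5+1-1=5; pred: 7+0-2=5
Step 12: prey: 5+1-1=5; pred: 5+0-1=4
Max prey = 61 at step 1

Answer: 61 1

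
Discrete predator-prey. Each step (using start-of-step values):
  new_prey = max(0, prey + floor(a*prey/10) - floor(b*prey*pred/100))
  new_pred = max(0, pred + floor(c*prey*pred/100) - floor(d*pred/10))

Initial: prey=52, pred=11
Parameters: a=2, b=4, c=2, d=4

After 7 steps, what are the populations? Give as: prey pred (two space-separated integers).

Step 1: prey: 52+10-22=40; pred: 11+11-4=18
Step 2: prey: 40+8-28=20; pred: 18+14-7=25
Step 3: prey: 20+4-20=4; pred: 25+10-10=25
Step 4: prey: 4+0-4=0; pred: 25+2-10=17
Step 5: prey: 0+0-0=0; pred: 17+0-6=11
Step 6: prey: 0+0-0=0; pred: 11+0-4=7
Step 7: prey: 0+0-0=0; pred: 7+0-2=5

Answer: 0 5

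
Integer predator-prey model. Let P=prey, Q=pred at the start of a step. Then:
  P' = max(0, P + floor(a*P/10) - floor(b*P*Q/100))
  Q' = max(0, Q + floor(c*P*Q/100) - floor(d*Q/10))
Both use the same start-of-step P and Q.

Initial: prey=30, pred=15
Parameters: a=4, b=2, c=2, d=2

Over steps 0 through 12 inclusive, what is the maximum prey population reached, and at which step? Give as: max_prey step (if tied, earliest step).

Step 1: prey: 30+12-9=33; pred: 15+9-3=21
Step 2: prey: 33+13-13=33; pred: 21+13-4=30
Step 3: prey: 33+13-19=27; pred: 30+19-6=43
Step 4: prey: 27+10-23=14; pred: 43+23-8=58
Step 5: prey: 14+5-16=3; pred: 58+16-11=63
Step 6: prey: 3+1-3=1; pred: 63+3-12=54
Step 7: prey: 1+0-1=0; pred: 54+1-10=45
Step 8: prey: 0+0-0=0; pred: 45+0-9=36
Step 9: prey: 0+0-0=0; pred: 36+0-7=29
Step 10: prey: 0+0-0=0; pred: 29+0-5=24
Step 11: prey: 0+0-0=0; pred: 24+0-4=20
Step 12: prey: 0+0-0=0; pred: 20+0-4=16
Max prey = 33 at step 1

Answer: 33 1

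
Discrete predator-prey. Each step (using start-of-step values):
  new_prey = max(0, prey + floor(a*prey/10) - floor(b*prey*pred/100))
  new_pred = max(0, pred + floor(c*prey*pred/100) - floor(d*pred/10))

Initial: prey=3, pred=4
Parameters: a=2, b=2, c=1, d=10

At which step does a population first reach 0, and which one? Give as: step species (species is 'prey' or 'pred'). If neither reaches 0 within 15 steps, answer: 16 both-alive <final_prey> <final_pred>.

Step 1: prey: 3+0-0=3; pred: 4+0-4=0
First extinction: pred at step 1

Answer: 1 pred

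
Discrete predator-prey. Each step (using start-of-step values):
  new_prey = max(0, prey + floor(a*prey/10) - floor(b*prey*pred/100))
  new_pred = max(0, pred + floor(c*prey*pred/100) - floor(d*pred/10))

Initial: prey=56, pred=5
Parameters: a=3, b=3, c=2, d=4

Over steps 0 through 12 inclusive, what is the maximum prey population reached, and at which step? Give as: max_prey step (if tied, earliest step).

Step 1: prey: 56+16-8=64; pred: 5+5-2=8
Step 2: prey: 64+19-15=68; pred: 8+10-3=15
Step 3: prey: 68+20-30=58; pred: 15+20-6=29
Step 4: prey: 58+17-50=25; pred: 29+33-11=51
Step 5: prey: 25+7-38=0; pred: 51+25-20=56
Step 6: prey: 0+0-0=0; pred: 56+0-22=34
Step 7: prey: 0+0-0=0; pred: 34+0-13=21
Step 8: prey: 0+0-0=0; pred: 21+0-8=13
Step 9: prey: 0+0-0=0; pred: 13+0-5=8
Step 10: prey: 0+0-0=0; pred: 8+0-3=5
Step 11: prey: 0+0-0=0; pred: 5+0-2=3
Step 12: prey: 0+0-0=0; pred: 3+0-1=2
Max prey = 68 at step 2

Answer: 68 2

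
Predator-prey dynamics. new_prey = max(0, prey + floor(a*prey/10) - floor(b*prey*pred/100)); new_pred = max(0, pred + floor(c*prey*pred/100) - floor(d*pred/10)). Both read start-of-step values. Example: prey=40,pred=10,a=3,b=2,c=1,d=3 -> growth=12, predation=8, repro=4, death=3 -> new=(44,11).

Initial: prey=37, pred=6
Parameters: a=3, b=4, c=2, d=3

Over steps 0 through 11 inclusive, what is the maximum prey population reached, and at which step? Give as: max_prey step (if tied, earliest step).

Step 1: prey: 37+11-8=40; pred: 6+4-1=9
Step 2: prey: 40+12-14=38; pred: 9+7-2=14
Step 3: prey: 38+11-21=28; pred: 14+10-4=20
Step 4: prey: 28+8-22=14; pred: 20+11-6=25
Step 5: prey: 14+4-14=4; pred: 25+7-7=25
Step 6: prey: 4+1-4=1; pred: 25+2-7=20
Step 7: prey: 1+0-0=1; pred: 20+0-6=14
Step 8: prey: 1+0-0=1; pred: 14+0-4=10
Step 9: prey: 1+0-0=1; pred: 10+0-3=7
Step 10: prey: 1+0-0=1; pred: 7+0-2=5
Step 11: prey: 1+0-0=1; pred: 5+0-1=4
Max prey = 40 at step 1

Answer: 40 1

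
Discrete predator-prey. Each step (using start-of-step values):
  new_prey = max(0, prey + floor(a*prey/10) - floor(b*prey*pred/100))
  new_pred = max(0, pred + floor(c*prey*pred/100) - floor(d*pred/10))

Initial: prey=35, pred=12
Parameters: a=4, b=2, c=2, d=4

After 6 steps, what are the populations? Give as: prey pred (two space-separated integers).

Step 1: prey: 35+14-8=41; pred: 12+8-4=16
Step 2: prey: 41+16-13=44; pred: 16+13-6=23
Step 3: prey: 44+17-20=41; pred: 23+20-9=34
Step 4: prey: 41+16-27=30; pred: 34+27-13=48
Step 5: prey: 30+12-28=14; pred: 48+28-19=57
Step 6: prey: 14+5-15=4; pred: 57+15-22=50

Answer: 4 50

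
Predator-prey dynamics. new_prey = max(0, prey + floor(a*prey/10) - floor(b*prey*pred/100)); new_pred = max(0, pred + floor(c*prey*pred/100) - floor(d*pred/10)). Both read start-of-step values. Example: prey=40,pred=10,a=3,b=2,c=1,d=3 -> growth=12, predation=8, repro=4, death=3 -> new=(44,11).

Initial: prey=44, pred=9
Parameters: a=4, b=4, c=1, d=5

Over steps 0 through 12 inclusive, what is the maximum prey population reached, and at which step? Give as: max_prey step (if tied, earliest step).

Answer: 80 7

Derivation:
Step 1: prey: 44+17-15=46; pred: 9+3-4=8
Step 2: prey: 46+18-14=50; pred: 8+3-4=7
Step 3: prey: 50+20-14=56; pred: 7+3-3=7
Step 4: prey: 56+22-15=63; pred: 7+3-3=7
Step 5: prey: 63+25-17=71; pred: 7+4-3=8
Step 6: prey: 71+28-22=77; pred: 8+5-4=9
Step 7: prey: 77+30-27=80; pred: 9+6-4=11
Step 8: prey: 80+32-35=77; pred: 11+8-5=14
Step 9: prey: 77+30-43=64; pred: 14+10-7=17
Step 10: prey: 64+25-43=46; pred: 17+10-8=19
Step 11: prey: 46+18-34=30; pred: 19+8-9=18
Step 12: prey: 30+12-21=21; pred: 18+5-9=14
Max prey = 80 at step 7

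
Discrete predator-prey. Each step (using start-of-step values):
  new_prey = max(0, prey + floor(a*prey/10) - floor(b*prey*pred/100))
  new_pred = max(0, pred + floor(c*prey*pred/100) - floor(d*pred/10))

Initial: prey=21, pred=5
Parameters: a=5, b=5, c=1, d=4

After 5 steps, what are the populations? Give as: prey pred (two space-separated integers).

Step 1: prey: 21+10-5=26; pred: 5+1-2=4
Step 2: prey: 26+13-5=34; pred: 4+1-1=4
Step 3: prey: 34+17-6=45; pred: 4+1-1=4
Step 4: prey: 45+22-9=58; pred: 4+1-1=4
Step 5: prey: 58+29-11=76; pred: 4+2-1=5

Answer: 76 5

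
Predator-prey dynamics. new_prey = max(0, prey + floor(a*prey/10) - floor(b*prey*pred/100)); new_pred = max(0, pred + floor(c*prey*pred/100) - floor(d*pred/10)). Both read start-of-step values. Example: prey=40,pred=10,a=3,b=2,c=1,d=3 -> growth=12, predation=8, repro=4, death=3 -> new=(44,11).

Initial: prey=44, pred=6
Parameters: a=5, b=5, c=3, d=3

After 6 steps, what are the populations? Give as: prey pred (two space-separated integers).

Step 1: prey: 44+22-13=53; pred: 6+7-1=12
Step 2: prey: 53+26-31=48; pred: 12+19-3=28
Step 3: prey: 48+24-67=5; pred: 28+40-8=60
Step 4: prey: 5+2-15=0; pred: 60+9-18=51
Step 5: prey: 0+0-0=0; pred: 51+0-15=36
Step 6: prey: 0+0-0=0; pred: 36+0-10=26

Answer: 0 26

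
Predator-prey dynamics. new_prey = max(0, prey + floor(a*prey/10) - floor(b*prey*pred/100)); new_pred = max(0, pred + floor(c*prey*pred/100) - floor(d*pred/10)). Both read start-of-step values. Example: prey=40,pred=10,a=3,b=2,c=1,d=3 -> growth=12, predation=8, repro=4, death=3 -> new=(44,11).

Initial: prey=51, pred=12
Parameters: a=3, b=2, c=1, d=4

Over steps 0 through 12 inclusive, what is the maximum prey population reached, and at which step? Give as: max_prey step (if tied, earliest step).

Answer: 55 2

Derivation:
Step 1: prey: 51+15-12=54; pred: 12+6-4=14
Step 2: prey: 54+16-15=55; pred: 14+7-5=16
Step 3: prey: 55+16-17=54; pred: 16+8-6=18
Step 4: prey: 54+16-19=51; pred: 18+9-7=20
Step 5: prey: 51+15-20=46; pred: 20+10-8=22
Step 6: prey: 46+13-20=39; pred: 22+10-8=24
Step 7: prey: 39+11-18=32; pred: 24+9-9=24
Step 8: prey: 32+9-15=26; pred: 24+7-9=22
Step 9: prey: 26+7-11=22; pred: 22+5-8=19
Step 10: prey: 22+6-8=20; pred: 19+4-7=16
Step 11: prey: 20+6-6=20; pred: 16+3-6=13
Step 12: prey: 20+6-5=21; pred: 13+2-5=10
Max prey = 55 at step 2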